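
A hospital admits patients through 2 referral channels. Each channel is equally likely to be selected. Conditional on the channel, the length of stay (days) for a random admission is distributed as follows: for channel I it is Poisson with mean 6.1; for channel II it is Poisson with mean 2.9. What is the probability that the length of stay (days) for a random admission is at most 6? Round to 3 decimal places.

Conditional on each channel, P(X ≤ 6): I: 0.590245; II: 0.971283.
By total probability, P(X ≤ 6) = 0.5·0.590245 + 0.5·0.971283 = 0.780764.

0.781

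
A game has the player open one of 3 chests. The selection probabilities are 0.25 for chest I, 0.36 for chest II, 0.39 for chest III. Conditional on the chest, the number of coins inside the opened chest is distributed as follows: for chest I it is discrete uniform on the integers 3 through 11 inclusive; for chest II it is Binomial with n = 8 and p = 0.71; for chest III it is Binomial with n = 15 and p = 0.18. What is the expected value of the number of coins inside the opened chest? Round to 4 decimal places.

4.8478

Component means — I: 7; II: 5.68; III: 2.7.
E[X] = 0.25·7 + 0.36·5.68 + 0.39·2.7 = 4.8478.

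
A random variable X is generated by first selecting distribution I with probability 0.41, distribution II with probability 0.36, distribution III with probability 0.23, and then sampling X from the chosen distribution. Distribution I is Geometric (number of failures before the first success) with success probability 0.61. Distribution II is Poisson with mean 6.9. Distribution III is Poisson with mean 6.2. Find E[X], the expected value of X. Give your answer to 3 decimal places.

4.172

Component means — I: 0.639344; II: 6.9; III: 6.2.
E[X] = 0.41·0.639344 + 0.36·6.9 + 0.23·6.2 = 4.17213.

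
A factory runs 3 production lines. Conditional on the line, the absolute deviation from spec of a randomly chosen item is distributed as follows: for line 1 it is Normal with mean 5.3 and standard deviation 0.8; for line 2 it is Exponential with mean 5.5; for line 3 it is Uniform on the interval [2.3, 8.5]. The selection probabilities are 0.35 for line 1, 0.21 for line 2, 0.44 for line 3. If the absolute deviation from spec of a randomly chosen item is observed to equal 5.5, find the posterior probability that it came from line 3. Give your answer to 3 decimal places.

0.279

Likelihoods f(5.5 | ·): 1: 0.483335; 2: 0.0668872; 3: 0.16129.
Posterior ∝ prior × likelihood. Numerator for 3: 0.44·0.16129 = 0.0709677.
Normalizing constant: 0.35·0.483335 + 0.21·0.0668872 + 0.44·0.16129 = 0.254181.
P(3 | observation) = 0.0709677 / 0.254181 = 0.279201.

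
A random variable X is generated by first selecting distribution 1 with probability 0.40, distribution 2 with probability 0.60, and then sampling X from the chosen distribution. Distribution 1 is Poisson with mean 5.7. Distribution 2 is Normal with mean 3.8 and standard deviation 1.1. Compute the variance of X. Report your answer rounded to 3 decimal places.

3.872

Per component, 1: μ=5.7, E[X²]=38.19; 2: μ=3.8, E[X²]=15.65.
E[X] = 0.4·5.7 + 0.6·3.8 = 4.56.
E[X²] = 0.4·38.19 + 0.6·15.65 = 24.666.
Var(X) = E[X²] − (E[X])² = 24.666 − 20.7936 = 3.8724.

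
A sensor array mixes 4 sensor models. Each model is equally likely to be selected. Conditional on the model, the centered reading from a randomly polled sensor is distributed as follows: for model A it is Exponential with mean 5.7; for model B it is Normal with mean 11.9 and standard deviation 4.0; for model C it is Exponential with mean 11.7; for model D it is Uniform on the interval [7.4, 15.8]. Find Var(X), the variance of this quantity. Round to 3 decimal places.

Per component, A: μ=5.7, E[X²]=64.98; B: μ=11.9, E[X²]=157.61; C: μ=11.7, E[X²]=273.78; D: μ=11.6, E[X²]=140.44.
E[X] = 0.25·5.7 + 0.25·11.9 + 0.25·11.7 + 0.25·11.6 = 10.225.
E[X²] = 0.25·64.98 + 0.25·157.61 + 0.25·273.78 + 0.25·140.44 = 159.203.
Var(X) = E[X²] − (E[X])² = 159.203 − 104.551 = 54.6519.

54.652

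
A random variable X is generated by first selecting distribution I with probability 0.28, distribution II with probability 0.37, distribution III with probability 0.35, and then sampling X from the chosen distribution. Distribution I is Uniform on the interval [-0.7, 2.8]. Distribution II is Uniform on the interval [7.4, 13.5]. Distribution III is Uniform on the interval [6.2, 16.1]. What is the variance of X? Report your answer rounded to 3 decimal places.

Per component, I: μ=1.05, E[X²]=2.12333; II: μ=10.45, E[X²]=112.303; III: μ=11.15, E[X²]=132.49.
E[X] = 0.28·1.05 + 0.37·10.45 + 0.35·11.15 = 8.063.
E[X²] = 0.28·2.12333 + 0.37·112.303 + 0.35·132.49 = 88.5183.
Var(X) = E[X²] − (E[X])² = 88.5183 − 65.012 = 23.5063.

23.506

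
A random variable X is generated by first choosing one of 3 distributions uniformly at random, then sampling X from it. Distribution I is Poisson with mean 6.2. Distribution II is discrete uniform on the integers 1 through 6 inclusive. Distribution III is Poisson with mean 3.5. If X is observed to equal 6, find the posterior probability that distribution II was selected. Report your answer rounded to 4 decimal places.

0.4127

Likelihoods P(X=6 | ·): I: 0.1601; II: 0.166667; III: 0.0770983.
Posterior ∝ prior × likelihood. Numerator for II: 0.333333·0.166667 = 0.0555556.
Normalizing constant: 0.333333·0.1601 + 0.333333·0.166667 + 0.333333·0.0770983 = 0.134622.
P(II | observation) = 0.0555556 / 0.134622 = 0.412679.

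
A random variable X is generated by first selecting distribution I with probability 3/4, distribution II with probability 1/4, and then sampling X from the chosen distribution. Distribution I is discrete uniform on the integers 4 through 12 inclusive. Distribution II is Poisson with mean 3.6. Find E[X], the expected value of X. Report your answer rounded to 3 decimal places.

Component means — I: 8; II: 3.6.
E[X] = 0.75·8 + 0.25·3.6 = 6.9.

6.900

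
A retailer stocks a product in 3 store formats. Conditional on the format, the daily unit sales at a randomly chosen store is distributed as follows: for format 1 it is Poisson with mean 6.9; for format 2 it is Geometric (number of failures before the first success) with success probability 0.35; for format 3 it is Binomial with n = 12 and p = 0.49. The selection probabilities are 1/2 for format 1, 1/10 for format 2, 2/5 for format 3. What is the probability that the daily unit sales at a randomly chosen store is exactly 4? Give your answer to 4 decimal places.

Conditional on each format, P(X = 4): 1: 0.0951816; 2: 0.0624772; 3: 0.130602.
By total probability, P(X = 4) = 0.5·0.0951816 + 0.1·0.0624772 + 0.4·0.130602 = 0.106079.

0.1061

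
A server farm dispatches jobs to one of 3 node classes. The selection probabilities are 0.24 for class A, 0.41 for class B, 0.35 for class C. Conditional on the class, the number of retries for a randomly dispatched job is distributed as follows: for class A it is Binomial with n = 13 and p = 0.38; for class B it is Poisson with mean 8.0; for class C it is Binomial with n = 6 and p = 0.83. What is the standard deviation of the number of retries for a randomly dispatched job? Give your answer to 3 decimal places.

Per component, A: μ=4.94, E[X²]=27.4664; B: μ=8, E[X²]=72; C: μ=4.98, E[X²]=25.647.
E[X] = 0.24·4.94 + 0.41·8 + 0.35·4.98 = 6.2086.
E[X²] = 0.24·27.4664 + 0.41·72 + 0.35·25.647 = 45.0884.
Var(X) = E[X²] − (E[X])² = 45.0884 − 38.5467 = 6.54167.
SD(X) = √6.54167 = 2.55767.

2.558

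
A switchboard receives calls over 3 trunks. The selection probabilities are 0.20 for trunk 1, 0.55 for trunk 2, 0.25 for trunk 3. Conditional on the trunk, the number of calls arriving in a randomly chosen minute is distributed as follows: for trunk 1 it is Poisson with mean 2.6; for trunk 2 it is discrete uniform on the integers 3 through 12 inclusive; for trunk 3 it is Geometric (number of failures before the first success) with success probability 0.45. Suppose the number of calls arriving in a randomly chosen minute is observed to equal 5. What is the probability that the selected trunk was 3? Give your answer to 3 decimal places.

0.075

Likelihoods P(X=5 | ·): 1: 0.0735394; 2: 0.1; 3: 0.0226478.
Posterior ∝ prior × likelihood. Numerator for 3: 0.25·0.0226478 = 0.00566195.
Normalizing constant: 0.2·0.0735394 + 0.55·0.1 + 0.25·0.0226478 = 0.0753698.
P(3 | observation) = 0.00566195 / 0.0753698 = 0.0751222.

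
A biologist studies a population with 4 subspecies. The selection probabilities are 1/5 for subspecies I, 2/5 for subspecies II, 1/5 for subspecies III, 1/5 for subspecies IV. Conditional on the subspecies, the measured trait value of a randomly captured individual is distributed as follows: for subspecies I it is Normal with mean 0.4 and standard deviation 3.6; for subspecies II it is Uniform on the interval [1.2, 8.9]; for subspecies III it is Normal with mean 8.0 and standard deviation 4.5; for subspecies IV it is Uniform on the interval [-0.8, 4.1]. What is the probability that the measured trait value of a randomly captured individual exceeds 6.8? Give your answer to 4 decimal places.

Conditional on each subspecies, P(X > 6.8): I: 0.0377202; II: 0.272727; III: 0.605137; IV: 0.
By total probability, P(X > 6.8) = 0.2·0.0377202 + 0.4·0.272727 + 0.2·0.605137 + 0.2·0 = 0.237662.

0.2377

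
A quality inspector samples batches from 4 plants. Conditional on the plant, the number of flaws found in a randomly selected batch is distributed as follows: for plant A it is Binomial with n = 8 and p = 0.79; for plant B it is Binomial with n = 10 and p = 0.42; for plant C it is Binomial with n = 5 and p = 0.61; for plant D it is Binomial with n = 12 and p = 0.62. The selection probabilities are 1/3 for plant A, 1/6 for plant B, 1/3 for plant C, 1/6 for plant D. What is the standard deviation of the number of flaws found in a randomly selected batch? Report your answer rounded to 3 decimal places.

2.159

Per component, A: μ=6.32, E[X²]=41.2696; B: μ=4.2, E[X²]=20.076; C: μ=3.05, E[X²]=10.492; D: μ=7.44, E[X²]=58.1808.
E[X] = 0.333333·6.32 + 0.166667·4.2 + 0.333333·3.05 + 0.166667·7.44 = 5.06333.
E[X²] = 0.333333·41.2696 + 0.166667·20.076 + 0.333333·10.492 + 0.166667·58.1808 = 30.2967.
Var(X) = E[X²] − (E[X])² = 30.2967 − 25.6373 = 4.65932.
SD(X) = √4.65932 = 2.15855.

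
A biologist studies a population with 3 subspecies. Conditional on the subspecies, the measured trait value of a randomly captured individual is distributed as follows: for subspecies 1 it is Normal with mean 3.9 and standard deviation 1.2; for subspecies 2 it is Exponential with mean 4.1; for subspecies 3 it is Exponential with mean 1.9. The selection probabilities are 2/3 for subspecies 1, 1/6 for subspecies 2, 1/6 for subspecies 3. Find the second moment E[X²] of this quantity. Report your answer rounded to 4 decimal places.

17.9067

For each component E[X²] = Var + (mean)², giving 1: 16.65; 2: 33.62; 3: 7.22.
Overall E[X²] = 0.666667·16.65 + 0.166667·33.62 + 0.166667·7.22 = 17.9067.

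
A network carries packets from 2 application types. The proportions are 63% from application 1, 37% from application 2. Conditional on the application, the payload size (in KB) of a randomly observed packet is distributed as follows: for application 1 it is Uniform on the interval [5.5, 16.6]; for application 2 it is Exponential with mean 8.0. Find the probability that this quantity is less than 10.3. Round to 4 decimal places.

0.5403

Conditional on each application, P(X < 10.3): 1: 0.432432; 2: 0.72404.
By total probability, P(X < 10.3) = 0.63·0.432432 + 0.37·0.72404 = 0.540327.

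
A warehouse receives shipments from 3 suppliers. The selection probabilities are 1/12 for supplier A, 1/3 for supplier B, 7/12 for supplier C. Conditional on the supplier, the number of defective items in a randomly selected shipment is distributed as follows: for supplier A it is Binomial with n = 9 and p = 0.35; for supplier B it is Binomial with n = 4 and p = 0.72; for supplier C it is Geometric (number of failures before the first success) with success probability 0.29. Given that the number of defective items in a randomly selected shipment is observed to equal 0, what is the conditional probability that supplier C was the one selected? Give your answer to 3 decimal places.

Likelihoods P(X=0 | ·): A: 0.0207119; B: 0.00614656; C: 0.29.
Posterior ∝ prior × likelihood. Numerator for C: 0.583333·0.29 = 0.169167.
Normalizing constant: 0.0833333·0.0207119 + 0.333333·0.00614656 + 0.583333·0.29 = 0.172942.
P(C | observation) = 0.169167 / 0.172942 = 0.978173.

0.978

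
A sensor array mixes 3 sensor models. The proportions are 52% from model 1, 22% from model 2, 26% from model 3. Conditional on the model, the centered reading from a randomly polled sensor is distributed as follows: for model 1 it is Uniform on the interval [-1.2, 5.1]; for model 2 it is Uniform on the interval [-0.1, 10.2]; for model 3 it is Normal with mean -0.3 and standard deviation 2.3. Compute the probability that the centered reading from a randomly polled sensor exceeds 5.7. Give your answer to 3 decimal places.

Conditional on each model, P(X > 5.7): 1: 0; 2: 0.436893; 3: 0.0045444.
By total probability, P(X > 5.7) = 0.52·0 + 0.22·0.436893 + 0.26·0.0045444 = 0.097298.

0.097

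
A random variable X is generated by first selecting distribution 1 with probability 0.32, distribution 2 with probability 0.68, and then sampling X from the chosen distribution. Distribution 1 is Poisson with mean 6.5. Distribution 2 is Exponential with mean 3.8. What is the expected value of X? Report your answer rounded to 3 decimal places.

Component means — 1: 6.5; 2: 3.8.
E[X] = 0.32·6.5 + 0.68·3.8 = 4.664.

4.664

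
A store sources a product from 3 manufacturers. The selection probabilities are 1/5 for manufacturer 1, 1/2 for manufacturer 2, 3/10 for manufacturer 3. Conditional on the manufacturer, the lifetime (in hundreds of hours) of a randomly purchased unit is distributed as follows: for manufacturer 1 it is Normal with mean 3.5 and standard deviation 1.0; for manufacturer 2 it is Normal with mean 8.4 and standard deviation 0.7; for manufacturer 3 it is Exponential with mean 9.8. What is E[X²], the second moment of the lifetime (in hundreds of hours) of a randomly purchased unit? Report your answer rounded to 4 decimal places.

95.7990

For each component E[X²] = Var + (mean)², giving 1: 13.25; 2: 71.05; 3: 192.08.
Overall E[X²] = 0.2·13.25 + 0.5·71.05 + 0.3·192.08 = 95.799.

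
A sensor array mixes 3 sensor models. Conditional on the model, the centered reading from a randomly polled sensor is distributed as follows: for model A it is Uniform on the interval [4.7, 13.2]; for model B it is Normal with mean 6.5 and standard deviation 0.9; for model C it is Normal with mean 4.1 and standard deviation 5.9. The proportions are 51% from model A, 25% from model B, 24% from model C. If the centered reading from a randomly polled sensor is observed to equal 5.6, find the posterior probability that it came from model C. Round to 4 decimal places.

Likelihoods f(5.6 | ·): A: 0.117647; B: 0.268856; C: 0.065467.
Posterior ∝ prior × likelihood. Numerator for C: 0.24·0.065467 = 0.0157121.
Normalizing constant: 0.51·0.117647 + 0.25·0.268856 + 0.24·0.065467 = 0.142926.
P(C | observation) = 0.0157121 / 0.142926 = 0.109931.

0.1099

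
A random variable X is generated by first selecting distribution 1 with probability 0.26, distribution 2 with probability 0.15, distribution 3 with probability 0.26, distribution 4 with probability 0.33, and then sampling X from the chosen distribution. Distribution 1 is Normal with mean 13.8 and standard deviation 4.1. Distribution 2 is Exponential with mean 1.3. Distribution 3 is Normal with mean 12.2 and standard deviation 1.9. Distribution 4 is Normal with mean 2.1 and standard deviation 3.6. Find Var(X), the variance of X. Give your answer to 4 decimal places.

Per component, 1: μ=13.8, E[X²]=207.25; 2: μ=1.3, E[X²]=3.38; 3: μ=12.2, E[X²]=152.45; 4: μ=2.1, E[X²]=17.37.
E[X] = 0.26·13.8 + 0.15·1.3 + 0.26·12.2 + 0.33·2.1 = 7.648.
E[X²] = 0.26·207.25 + 0.15·3.38 + 0.26·152.45 + 0.33·17.37 = 99.7611.
Var(X) = E[X²] − (E[X])² = 99.7611 − 58.4919 = 41.2692.

41.2692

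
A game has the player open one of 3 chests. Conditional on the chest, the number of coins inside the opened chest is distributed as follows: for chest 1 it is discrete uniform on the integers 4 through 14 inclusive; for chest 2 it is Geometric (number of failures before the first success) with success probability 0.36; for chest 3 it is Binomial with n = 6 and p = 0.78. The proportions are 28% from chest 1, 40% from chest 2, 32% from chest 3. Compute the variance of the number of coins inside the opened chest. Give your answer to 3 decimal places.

13.697

Per component, 1: μ=9, E[X²]=91; 2: μ=1.77778, E[X²]=8.09877; 3: μ=4.68, E[X²]=22.932.
E[X] = 0.28·9 + 0.4·1.77778 + 0.32·4.68 = 4.72871.
E[X²] = 0.28·91 + 0.4·8.09877 + 0.32·22.932 = 36.0577.
Var(X) = E[X²] − (E[X])² = 36.0577 − 22.3607 = 13.697.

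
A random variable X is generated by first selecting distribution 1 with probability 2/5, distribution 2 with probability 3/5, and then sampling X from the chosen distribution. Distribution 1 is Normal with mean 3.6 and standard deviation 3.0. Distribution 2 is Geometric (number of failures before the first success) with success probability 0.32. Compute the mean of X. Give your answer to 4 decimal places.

2.7150

Component means — 1: 3.6; 2: 2.125.
E[X] = 0.4·3.6 + 0.6·2.125 = 2.715.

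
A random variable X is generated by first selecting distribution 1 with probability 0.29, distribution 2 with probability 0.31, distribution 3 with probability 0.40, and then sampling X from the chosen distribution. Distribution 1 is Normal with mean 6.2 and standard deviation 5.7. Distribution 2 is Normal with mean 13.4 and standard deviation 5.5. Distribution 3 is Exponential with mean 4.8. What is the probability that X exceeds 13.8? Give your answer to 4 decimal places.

0.1950

Conditional on each component, P(X > 13.8): 1: 0.0912112; 2: 0.471012; 3: 0.0564161.
By total probability, P(X > 13.8) = 0.29·0.0912112 + 0.31·0.471012 + 0.4·0.0564161 = 0.195031.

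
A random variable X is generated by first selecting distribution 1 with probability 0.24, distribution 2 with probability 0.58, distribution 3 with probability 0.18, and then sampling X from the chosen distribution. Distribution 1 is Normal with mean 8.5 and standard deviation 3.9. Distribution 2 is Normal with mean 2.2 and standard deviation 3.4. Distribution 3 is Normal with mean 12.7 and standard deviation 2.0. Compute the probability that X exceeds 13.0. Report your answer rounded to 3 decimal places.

Conditional on each component, P(X > 13.0): 1: 0.124282; 2: 0.000745395; 3: 0.440382.
By total probability, P(X > 13.0) = 0.24·0.124282 + 0.58·0.000745395 + 0.18·0.440382 = 0.109529.

0.110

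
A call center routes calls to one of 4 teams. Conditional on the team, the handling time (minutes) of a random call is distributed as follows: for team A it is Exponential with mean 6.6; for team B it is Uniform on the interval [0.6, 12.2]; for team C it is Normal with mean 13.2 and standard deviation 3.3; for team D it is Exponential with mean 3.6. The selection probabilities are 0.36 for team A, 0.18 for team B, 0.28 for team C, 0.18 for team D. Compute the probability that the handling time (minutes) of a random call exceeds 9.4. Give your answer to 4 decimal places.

0.3884

Conditional on each team, P(X > 9.4): A: 0.240691; B: 0.241379; C: 0.87524; D: 0.0734529.
By total probability, P(X > 9.4) = 0.36·0.240691 + 0.18·0.241379 + 0.28·0.87524 + 0.18·0.0734529 = 0.388386.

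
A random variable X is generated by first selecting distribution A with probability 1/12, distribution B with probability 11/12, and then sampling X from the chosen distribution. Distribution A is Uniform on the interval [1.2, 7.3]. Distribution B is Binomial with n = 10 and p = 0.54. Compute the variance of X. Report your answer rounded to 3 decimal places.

Per component, A: μ=4.25, E[X²]=21.1633; B: μ=5.4, E[X²]=31.644.
E[X] = 0.0833333·4.25 + 0.916667·5.4 = 5.30417.
E[X²] = 0.0833333·21.1633 + 0.916667·31.644 = 30.7706.
Var(X) = E[X²] − (E[X])² = 30.7706 − 28.1342 = 2.63643.

2.636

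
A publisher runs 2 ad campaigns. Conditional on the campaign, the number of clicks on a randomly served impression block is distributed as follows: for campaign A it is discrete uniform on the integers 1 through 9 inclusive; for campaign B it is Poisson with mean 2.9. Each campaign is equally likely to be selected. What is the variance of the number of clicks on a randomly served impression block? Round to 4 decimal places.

Per component, A: μ=5, E[X²]=31.6667; B: μ=2.9, E[X²]=11.31.
E[X] = 0.5·5 + 0.5·2.9 = 3.95.
E[X²] = 0.5·31.6667 + 0.5·11.31 = 21.4883.
Var(X) = E[X²] − (E[X])² = 21.4883 − 15.6025 = 5.88583.

5.8858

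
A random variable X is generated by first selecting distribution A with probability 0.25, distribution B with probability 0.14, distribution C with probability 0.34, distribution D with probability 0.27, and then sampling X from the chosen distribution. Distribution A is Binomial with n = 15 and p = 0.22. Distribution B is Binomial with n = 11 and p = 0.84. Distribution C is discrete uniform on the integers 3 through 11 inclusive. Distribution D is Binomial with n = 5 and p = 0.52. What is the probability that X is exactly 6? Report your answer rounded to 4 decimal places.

0.0553

Conditional on each component, P(X = 6): A: 0.0606445; B: 0.0170184; C: 0.111111; D: 0.
By total probability, P(X = 6) = 0.25·0.0606445 + 0.14·0.0170184 + 0.34·0.111111 + 0.27·0 = 0.0553215.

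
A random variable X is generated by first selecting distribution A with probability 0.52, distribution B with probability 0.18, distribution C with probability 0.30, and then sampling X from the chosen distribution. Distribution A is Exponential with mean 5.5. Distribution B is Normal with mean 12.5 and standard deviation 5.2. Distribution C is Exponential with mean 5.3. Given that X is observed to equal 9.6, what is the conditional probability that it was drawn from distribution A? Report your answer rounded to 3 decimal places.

0.439

Likelihoods f(9.6 | ·): A: 0.0317392; B: 0.0656704; C: 0.0308374.
Posterior ∝ prior × likelihood. Numerator for A: 0.52·0.0317392 = 0.0165044.
Normalizing constant: 0.52·0.0317392 + 0.18·0.0656704 + 0.3·0.0308374 = 0.0375763.
P(A | observation) = 0.0165044 / 0.0375763 = 0.439224.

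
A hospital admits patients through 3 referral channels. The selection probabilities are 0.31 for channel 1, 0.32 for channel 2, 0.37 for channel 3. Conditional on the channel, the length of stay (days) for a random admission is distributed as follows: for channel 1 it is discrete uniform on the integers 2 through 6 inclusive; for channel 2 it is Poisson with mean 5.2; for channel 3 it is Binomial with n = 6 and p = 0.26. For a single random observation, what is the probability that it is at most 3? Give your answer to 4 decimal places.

Conditional on each channel, P(X ≤ 3): 1: 0.4; 2: 0.238065; 3: 0.95688.
By total probability, P(X ≤ 3) = 0.31·0.4 + 0.32·0.238065 + 0.37·0.95688 = 0.554226.

0.5542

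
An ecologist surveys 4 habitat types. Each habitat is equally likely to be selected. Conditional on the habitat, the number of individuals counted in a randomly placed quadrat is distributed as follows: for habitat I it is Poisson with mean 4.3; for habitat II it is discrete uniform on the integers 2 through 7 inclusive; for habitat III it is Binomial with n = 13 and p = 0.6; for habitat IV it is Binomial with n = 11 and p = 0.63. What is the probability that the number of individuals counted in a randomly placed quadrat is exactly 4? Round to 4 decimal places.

0.1084

Conditional on each habitat, P(X = 4): I: 0.193284; II: 0.166667; III: 0.0242913; IV: 0.0493501.
By total probability, P(X = 4) = 0.25·0.193284 + 0.25·0.166667 + 0.25·0.0242913 + 0.25·0.0493501 = 0.108398.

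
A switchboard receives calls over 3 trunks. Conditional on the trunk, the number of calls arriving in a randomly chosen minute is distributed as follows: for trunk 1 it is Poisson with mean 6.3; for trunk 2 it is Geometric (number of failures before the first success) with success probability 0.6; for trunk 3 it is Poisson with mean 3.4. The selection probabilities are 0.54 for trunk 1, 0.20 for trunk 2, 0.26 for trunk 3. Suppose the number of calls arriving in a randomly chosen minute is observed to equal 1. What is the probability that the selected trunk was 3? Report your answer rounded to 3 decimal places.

0.352

Likelihoods P(X=1 | ·): 1: 0.0115687; 2: 0.24; 3: 0.113469.
Posterior ∝ prior × likelihood. Numerator for 3: 0.26·0.113469 = 0.029502.
Normalizing constant: 0.54·0.0115687 + 0.2·0.24 + 0.26·0.113469 = 0.0837491.
P(3 | observation) = 0.029502 / 0.0837491 = 0.352266.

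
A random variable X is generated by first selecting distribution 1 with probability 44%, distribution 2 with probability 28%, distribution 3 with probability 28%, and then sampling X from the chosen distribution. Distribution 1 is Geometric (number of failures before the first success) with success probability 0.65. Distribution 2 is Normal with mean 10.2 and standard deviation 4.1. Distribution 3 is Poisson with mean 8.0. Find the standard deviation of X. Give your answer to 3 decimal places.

Per component, 1: μ=0.538462, E[X²]=1.11834; 2: μ=10.2, E[X²]=120.85; 3: μ=8, E[X²]=72.
E[X] = 0.44·0.538462 + 0.28·10.2 + 0.28·8 = 5.33292.
E[X²] = 0.44·1.11834 + 0.28·120.85 + 0.28·72 = 54.4901.
Var(X) = E[X²] − (E[X])² = 54.4901 − 28.4401 = 26.05.
SD(X) = √26.05 = 5.10392.

5.104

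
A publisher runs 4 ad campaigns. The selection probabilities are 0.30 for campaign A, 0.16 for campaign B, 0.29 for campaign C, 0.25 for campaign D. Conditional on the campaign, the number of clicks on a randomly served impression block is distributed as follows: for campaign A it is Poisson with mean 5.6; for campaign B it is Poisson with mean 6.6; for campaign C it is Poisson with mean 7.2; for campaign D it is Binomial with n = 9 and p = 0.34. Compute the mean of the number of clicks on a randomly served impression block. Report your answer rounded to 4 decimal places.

Component means — A: 5.6; B: 6.6; C: 7.2; D: 3.06.
E[X] = 0.3·5.6 + 0.16·6.6 + 0.29·7.2 + 0.25·3.06 = 5.589.

5.5890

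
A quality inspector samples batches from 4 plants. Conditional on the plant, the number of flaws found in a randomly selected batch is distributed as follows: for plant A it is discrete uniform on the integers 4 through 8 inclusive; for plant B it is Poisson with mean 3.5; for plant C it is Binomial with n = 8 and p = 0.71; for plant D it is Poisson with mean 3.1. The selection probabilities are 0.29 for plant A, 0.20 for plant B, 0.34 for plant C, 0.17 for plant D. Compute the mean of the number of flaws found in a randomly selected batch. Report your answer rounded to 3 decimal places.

Component means — A: 6; B: 3.5; C: 5.68; D: 3.1.
E[X] = 0.29·6 + 0.2·3.5 + 0.34·5.68 + 0.17·3.1 = 4.8982.

4.898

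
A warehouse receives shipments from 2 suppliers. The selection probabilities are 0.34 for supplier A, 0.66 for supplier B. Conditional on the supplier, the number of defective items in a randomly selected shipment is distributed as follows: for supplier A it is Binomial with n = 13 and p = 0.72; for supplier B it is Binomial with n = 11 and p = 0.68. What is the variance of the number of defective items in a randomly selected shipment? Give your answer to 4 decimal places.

3.2640

Per component, A: μ=9.36, E[X²]=90.2304; B: μ=7.48, E[X²]=58.344.
E[X] = 0.34·9.36 + 0.66·7.48 = 8.1192.
E[X²] = 0.34·90.2304 + 0.66·58.344 = 69.1854.
Var(X) = E[X²] − (E[X])² = 69.1854 − 65.9214 = 3.26397.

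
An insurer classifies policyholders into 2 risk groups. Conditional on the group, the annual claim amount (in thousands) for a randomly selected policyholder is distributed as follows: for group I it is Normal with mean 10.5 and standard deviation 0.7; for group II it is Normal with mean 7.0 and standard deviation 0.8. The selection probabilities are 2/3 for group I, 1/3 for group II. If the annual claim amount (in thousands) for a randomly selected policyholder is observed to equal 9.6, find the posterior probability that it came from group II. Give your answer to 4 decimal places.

0.0051

Likelihoods f(9.6 | ·): I: 0.249376; II: 0.00253631.
Posterior ∝ prior × likelihood. Numerator for II: 0.333333·0.00253631 = 0.000845437.
Normalizing constant: 0.666667·0.249376 + 0.333333·0.00253631 = 0.167096.
P(II | observation) = 0.000845437 / 0.167096 = 0.00505959.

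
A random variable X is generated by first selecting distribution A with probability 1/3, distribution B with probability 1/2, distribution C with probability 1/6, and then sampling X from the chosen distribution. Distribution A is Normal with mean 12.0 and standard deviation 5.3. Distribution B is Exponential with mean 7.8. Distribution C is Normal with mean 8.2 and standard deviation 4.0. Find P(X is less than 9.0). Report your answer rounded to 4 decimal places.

Conditional on each component, P(X < 9.0): A: 0.285684; B: 0.684579; C: 0.57926.
By total probability, P(X < 9.0) = 0.333333·0.285684 + 0.5·0.684579 + 0.166667·0.57926 = 0.534061.

0.5341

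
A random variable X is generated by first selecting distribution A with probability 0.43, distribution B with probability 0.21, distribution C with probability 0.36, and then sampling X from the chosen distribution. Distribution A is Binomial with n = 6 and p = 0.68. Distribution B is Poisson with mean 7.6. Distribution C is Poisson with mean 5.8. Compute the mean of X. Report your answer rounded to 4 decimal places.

Component means — A: 4.08; B: 7.6; C: 5.8.
E[X] = 0.43·4.08 + 0.21·7.6 + 0.36·5.8 = 5.4384.

5.4384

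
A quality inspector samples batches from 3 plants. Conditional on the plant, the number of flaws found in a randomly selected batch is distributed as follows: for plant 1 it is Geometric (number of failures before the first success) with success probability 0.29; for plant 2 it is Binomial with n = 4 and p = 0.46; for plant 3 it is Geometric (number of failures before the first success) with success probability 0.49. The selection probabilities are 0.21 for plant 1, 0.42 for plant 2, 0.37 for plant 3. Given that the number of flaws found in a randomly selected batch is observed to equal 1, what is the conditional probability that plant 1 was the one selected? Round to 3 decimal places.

0.168

Likelihoods P(X=1 | ·): 1: 0.2059; 2: 0.289734; 3: 0.2499.
Posterior ∝ prior × likelihood. Numerator for 1: 0.21·0.2059 = 0.043239.
Normalizing constant: 0.21·0.2059 + 0.42·0.289734 + 0.37·0.2499 = 0.25739.
P(1 | observation) = 0.043239 / 0.25739 = 0.16799.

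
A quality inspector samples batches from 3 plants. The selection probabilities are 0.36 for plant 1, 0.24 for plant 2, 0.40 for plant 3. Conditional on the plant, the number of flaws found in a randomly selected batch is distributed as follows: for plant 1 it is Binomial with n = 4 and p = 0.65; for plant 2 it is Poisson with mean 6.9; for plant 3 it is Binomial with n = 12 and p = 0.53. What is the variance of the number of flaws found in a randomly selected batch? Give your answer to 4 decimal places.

Per component, 1: μ=2.6, E[X²]=7.67; 2: μ=6.9, E[X²]=54.51; 3: μ=6.36, E[X²]=43.4388.
E[X] = 0.36·2.6 + 0.24·6.9 + 0.4·6.36 = 5.136.
E[X²] = 0.36·7.67 + 0.24·54.51 + 0.4·43.4388 = 33.2191.
Var(X) = E[X²] − (E[X])² = 33.2191 − 26.3785 = 6.84062.

6.8406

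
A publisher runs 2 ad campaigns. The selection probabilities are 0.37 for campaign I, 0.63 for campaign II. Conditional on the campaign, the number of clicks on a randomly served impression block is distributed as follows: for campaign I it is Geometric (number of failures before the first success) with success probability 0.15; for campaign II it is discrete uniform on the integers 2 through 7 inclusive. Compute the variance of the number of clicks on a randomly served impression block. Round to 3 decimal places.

Per component, I: μ=5.66667, E[X²]=69.8889; II: μ=4.5, E[X²]=23.1667.
E[X] = 0.37·5.66667 + 0.63·4.5 = 4.93167.
E[X²] = 0.37·69.8889 + 0.63·23.1667 = 40.4539.
Var(X) = E[X²] − (E[X])² = 40.4539 − 24.3213 = 16.1326.

16.133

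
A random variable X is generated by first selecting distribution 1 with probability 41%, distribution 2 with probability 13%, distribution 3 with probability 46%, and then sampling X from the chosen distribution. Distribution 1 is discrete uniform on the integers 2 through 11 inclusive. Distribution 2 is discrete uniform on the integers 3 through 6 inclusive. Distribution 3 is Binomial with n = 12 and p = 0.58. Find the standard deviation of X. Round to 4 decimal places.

Per component, 1: μ=6.5, E[X²]=50.5; 2: μ=4.5, E[X²]=21.5; 3: μ=6.96, E[X²]=51.3648.
E[X] = 0.41·6.5 + 0.13·4.5 + 0.46·6.96 = 6.4516.
E[X²] = 0.41·50.5 + 0.13·21.5 + 0.46·51.3648 = 47.1278.
Var(X) = E[X²] − (E[X])² = 47.1278 − 41.6231 = 5.50467.
SD(X) = √5.50467 = 2.3462.

2.3462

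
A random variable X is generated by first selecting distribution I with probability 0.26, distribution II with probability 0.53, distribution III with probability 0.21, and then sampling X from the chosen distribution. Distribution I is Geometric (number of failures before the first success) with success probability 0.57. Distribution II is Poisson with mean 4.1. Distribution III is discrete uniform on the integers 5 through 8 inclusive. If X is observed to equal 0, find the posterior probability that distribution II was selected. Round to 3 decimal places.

Likelihoods P(X=0 | ·): I: 0.57; II: 0.0165727; III: 0.
Posterior ∝ prior × likelihood. Numerator for II: 0.53·0.0165727 = 0.00878352.
Normalizing constant: 0.26·0.57 + 0.53·0.0165727 + 0.21·0 = 0.156984.
P(II | observation) = 0.00878352 / 0.156984 = 0.0559518.

0.056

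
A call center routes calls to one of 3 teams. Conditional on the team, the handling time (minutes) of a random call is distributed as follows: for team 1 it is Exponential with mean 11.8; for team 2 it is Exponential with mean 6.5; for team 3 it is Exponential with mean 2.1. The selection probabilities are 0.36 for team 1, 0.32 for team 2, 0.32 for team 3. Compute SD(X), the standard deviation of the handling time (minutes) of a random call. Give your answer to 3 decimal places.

9.006

Per component, 1: μ=11.8, E[X²]=278.48; 2: μ=6.5, E[X²]=84.5; 3: μ=2.1, E[X²]=8.82.
E[X] = 0.36·11.8 + 0.32·6.5 + 0.32·2.1 = 7.
E[X²] = 0.36·278.48 + 0.32·84.5 + 0.32·8.82 = 130.115.
Var(X) = E[X²] − (E[X])² = 130.115 − 49 = 81.1152.
SD(X) = √81.1152 = 9.0064.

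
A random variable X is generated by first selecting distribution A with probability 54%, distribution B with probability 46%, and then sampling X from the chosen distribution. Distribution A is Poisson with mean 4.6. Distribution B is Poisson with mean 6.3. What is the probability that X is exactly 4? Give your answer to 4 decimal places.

Conditional on each component, P(X = 4): A: 0.187528; B: 0.12053.
By total probability, P(X = 4) = 0.54·0.187528 + 0.46·0.12053 = 0.156709.

0.1567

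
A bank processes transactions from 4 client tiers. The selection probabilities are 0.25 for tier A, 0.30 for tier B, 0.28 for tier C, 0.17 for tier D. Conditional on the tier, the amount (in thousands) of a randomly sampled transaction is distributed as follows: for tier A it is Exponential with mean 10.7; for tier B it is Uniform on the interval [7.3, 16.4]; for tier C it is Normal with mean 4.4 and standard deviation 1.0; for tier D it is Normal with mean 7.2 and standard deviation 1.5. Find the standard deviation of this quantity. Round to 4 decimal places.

6.3946

Per component, A: μ=10.7, E[X²]=228.98; B: μ=11.85, E[X²]=147.323; C: μ=4.4, E[X²]=20.36; D: μ=7.2, E[X²]=54.09.
E[X] = 0.25·10.7 + 0.3·11.85 + 0.28·4.4 + 0.17·7.2 = 8.686.
E[X²] = 0.25·228.98 + 0.3·147.323 + 0.28·20.36 + 0.17·54.09 = 116.338.
Var(X) = E[X²] − (E[X])² = 116.338 − 75.4466 = 40.8915.
SD(X) = √40.8915 = 6.39465.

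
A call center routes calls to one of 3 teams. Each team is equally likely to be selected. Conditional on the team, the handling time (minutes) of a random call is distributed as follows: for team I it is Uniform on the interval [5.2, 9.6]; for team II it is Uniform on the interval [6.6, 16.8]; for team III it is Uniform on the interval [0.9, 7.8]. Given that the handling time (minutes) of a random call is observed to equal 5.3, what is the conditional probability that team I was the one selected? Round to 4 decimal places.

Likelihoods f(5.3 | ·): I: 0.227273; II: 0; III: 0.144928.
Posterior ∝ prior × likelihood. Numerator for I: 0.333333·0.227273 = 0.0757576.
Normalizing constant: 0.333333·0.227273 + 0.333333·0 + 0.333333·0.144928 = 0.124067.
P(I | observation) = 0.0757576 / 0.124067 = 0.610619.

0.6106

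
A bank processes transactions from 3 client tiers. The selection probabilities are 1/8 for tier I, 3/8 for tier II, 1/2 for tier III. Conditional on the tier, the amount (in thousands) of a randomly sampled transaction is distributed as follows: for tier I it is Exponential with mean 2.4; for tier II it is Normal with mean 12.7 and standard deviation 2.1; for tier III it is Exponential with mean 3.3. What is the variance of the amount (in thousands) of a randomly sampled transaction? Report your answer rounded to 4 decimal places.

Per component, I: μ=2.4, E[X²]=11.52; II: μ=12.7, E[X²]=165.7; III: μ=3.3, E[X²]=21.78.
E[X] = 0.125·2.4 + 0.375·12.7 + 0.5·3.3 = 6.7125.
E[X²] = 0.125·11.52 + 0.375·165.7 + 0.5·21.78 = 74.4675.
Var(X) = E[X²] − (E[X])² = 74.4675 − 45.0577 = 29.4098.

29.4098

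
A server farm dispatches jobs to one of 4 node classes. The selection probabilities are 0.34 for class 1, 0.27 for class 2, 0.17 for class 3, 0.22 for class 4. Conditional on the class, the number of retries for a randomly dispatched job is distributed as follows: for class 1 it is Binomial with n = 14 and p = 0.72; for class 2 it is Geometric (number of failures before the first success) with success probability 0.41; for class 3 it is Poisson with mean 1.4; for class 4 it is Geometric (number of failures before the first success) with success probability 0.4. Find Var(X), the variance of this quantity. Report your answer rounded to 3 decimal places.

19.687

Per component, 1: μ=10.08, E[X²]=104.429; 2: μ=1.43902, E[X²]=5.58061; 3: μ=1.4, E[X²]=3.36; 4: μ=1.5, E[X²]=6.
E[X] = 0.34·10.08 + 0.27·1.43902 + 0.17·1.4 + 0.22·1.5 = 4.38374.
E[X²] = 0.34·104.429 + 0.27·5.58061 + 0.17·3.36 + 0.22·6 = 38.9038.
Var(X) = E[X²] − (E[X])² = 38.9038 − 19.2171 = 19.6866.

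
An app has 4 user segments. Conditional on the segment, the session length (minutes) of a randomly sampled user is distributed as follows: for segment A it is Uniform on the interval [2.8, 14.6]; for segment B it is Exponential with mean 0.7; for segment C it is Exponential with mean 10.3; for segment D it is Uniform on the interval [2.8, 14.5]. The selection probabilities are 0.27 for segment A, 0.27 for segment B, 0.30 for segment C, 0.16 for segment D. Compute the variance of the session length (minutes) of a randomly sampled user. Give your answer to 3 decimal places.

Per component, A: μ=8.7, E[X²]=87.2933; B: μ=0.7, E[X²]=0.98; C: μ=10.3, E[X²]=212.18; D: μ=8.65, E[X²]=86.23.
E[X] = 0.27·8.7 + 0.27·0.7 + 0.3·10.3 + 0.16·8.65 = 7.012.
E[X²] = 0.27·87.2933 + 0.27·0.98 + 0.3·212.18 + 0.16·86.23 = 101.285.
Var(X) = E[X²] − (E[X])² = 101.285 − 49.1681 = 52.1165.

52.116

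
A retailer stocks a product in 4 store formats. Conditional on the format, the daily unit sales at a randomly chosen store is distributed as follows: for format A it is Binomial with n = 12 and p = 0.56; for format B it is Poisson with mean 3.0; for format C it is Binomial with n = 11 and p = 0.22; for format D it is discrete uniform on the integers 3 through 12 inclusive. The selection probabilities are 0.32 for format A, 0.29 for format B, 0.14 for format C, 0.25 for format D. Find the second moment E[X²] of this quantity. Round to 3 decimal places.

36.086

For each component E[X²] = Var + (mean)², giving A: 48.1152; B: 12; C: 7.744; D: 64.5.
Overall E[X²] = 0.32·48.1152 + 0.29·12 + 0.14·7.744 + 0.25·64.5 = 36.086.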